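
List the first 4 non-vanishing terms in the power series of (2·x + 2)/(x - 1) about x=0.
-4·x^3 - 4·x^2 - 4·x - 2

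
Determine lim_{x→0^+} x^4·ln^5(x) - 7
The product is a 0·∞ indeterminate form at x → 0⁺.
Rewrite the product as ln^5(x) / x^(-4) and apply L'Hôpital, or use the standard hierarchy x^(-4) ≫ |ln x|^5 as x → 0⁺.
The indeterminate product → 0, so the limit = -7.

Final answer: -7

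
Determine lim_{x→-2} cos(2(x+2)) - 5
Direct substitution at x = -2 gives -4.

Final answer: -4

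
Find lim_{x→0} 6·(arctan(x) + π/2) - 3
Direct substitution at x = 0 gives -3 + 3·π.

Final answer: -3 + 3·π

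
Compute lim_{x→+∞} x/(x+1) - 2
Evaluate the dominant behaviour as x → +∞; each term tends to a finite value or vanishes.
Limit = -1.

Final answer: -1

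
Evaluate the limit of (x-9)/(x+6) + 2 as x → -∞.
Evaluate the dominant behaviour as x → -∞; each term tends to a finite value or vanishes.
Limit = 3.

Final answer: 3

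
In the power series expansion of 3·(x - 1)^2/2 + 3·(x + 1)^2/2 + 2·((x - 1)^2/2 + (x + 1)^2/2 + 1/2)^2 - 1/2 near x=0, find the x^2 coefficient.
Expand to order 2: 3·(x - 1)^2/2 + 3·(x + 1)^2/2 + 2·((x - 1)^2/2 + (x + 1)^2/2 + 1/2)^2 - 1/2 = 9·x^2 + 7 + O(x^3).
The coefficient of x^2 is 9.

Final answer: 9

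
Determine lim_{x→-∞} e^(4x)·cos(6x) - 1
Evaluate the dominant behaviour as x → -∞; each term tends to a finite value or vanishes.
Limit = -1.

Final answer: -1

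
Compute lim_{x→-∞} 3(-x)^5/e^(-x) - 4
The quotient is an ∞/∞ indeterminate form as x → -∞.
Compare growth rates of the dominant terms (exponentials ≫ polynomials ≫ logarithms), or apply L'Hôpital's rule; the quotient → 0.
Adding the constant: 0 - 4 = -4. Limit = -4.

Final answer: -4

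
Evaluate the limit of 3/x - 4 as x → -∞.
Evaluate the dominant behaviour as x → -∞; each term tends to a finite value or vanishes.
Limit = -4.

Final answer: -4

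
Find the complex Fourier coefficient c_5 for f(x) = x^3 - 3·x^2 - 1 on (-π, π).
Compute the real Fourier coefficients first: a_5 = 12/25, b_5 = -12/125 + 2·π^2/5.
Then c_5 = (a_5 − i·b_5)/2 = 6/25 - i·π^2/5 + 6·i/125.

Final answer: 6/25 - i·π^2/5 + 6·i/125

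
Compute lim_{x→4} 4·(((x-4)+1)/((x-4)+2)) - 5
Direct substitution at x = 4 gives -3.

Final answer: -3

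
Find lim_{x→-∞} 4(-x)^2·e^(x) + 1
The product is a 0·∞ indeterminate form at x → -∞.
Rewrite the product as 4(-x)^2 / e^(-x) (an ∞/∞ form) and apply L'Hôpital, or use the standard hierarchy e^(|x|) ≫ |(-x)^2| as x → -∞.
The indeterminate product → 0, so the limit = 1.

Final answer: 1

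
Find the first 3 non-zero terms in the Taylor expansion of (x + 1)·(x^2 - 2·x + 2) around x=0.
x^3 - x^2 + 2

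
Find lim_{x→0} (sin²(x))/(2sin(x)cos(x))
Both numerator and denominator → 0 as x → 0; this is a 0/0 indeterminate form.
Expand each to leading order near x = 0: numerator ~ x^2, denominator ~ 2·x.
The limit of the ratio is 0.

Final answer: 0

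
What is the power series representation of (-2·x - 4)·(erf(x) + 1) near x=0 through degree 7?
4·x^7/(21·√(π)) - 2·x^6/(5·√(π)) - 4·x^5/(5·√(π)) + 4·x^4/(3·√(π)) + 8·x^3/(3·√(π)) - 4·x^2/√(π) + x·(-8/√(π) - 2) - 4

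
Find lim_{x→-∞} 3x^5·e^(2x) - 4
The product is a 0·∞ indeterminate form at x → -∞.
Rewrite the product as 3x^5 / e^(-2x) (an ∞/∞ form) and apply L'Hôpital, or use the standard hierarchy e^(2|x|) ≫ |x^5| as x → -∞.
The indeterminate product → 0, so the limit = -4.

Final answer: -4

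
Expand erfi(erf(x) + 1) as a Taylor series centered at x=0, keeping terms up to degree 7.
x^7·(-608·e/(9·π^3) - 2·e/(21·π) + 22144·e/(315·π^4) + 152·e/(15·π^2)) + x^6·(-320·e/(9·π^(5/2)) + 112·e/(45·π^(3/2)) + 832·e/(15·π^(7/2))) + x^5·(-16·e/π^2 + 2·e/(5·π) + 608·e/(15·π^3)) + x^4·(-16·e/(3·π^(3/2)) + 80·e/(3·π^(5/2))) + x^3·(-4·e/(3·π) + 16·e/π^2) + 8·e·x^2/π^(3/2) + 4·e·x/π + erfi(1)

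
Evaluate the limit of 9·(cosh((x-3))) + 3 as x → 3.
Direct substitution at x = 3 gives 12.

Final answer: 12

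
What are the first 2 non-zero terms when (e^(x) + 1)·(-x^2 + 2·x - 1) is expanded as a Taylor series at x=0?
3·x - 2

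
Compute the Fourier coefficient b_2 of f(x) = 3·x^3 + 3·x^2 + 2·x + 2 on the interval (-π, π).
b_2 = (1/π) ∫_{-π}^{π} f(x)·sin(2x) dx.
Evaluate the integral (use parity and integration by parts as needed): b_2 = 5/2 - 3·π^2.

Final answer: 5/2 - 3·π^2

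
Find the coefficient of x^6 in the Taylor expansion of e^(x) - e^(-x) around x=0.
Expand to order 6: e^(x) - e^(-x) = x^5/60 + x^3/3 + 2·x + O(x^7).
The coefficient of x^6 is 0.

Final answer: 0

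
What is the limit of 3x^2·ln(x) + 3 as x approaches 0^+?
The product is a 0·∞ indeterminate form at x → 0⁺.
Rewrite the product as 3·ln(x) / x^(-2) and apply L'Hôpital, or use the standard hierarchy x^(-2) ≫ |ln x| as x → 0⁺.
The indeterminate product → 0, so the limit = 3.

Final answer: 3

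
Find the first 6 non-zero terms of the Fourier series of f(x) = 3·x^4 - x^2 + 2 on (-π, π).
(148 - 24·π^2)·cos(x) + (-10 + 6·π^2)·cos(2·x) + (20/9 - 8·π^2/3)·cos(3·x) + (-13/16 + 3·π^2/2)·cos(4·x) + (244/625 - 24·π^2/25)·cos(5·x) - π^2/3 + 2 + 3·π^4/5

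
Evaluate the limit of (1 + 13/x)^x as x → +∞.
As x → +∞: this is the defining limit (1 + 13/x)^x → e^13.
Limit = e^(13).

Final answer: e^(13)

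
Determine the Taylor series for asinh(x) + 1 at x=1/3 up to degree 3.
asinh(1/3) + 1 + 3·√(10)·(x - 1/3)/10 - 9·√(10)·(x - 1/3)^2/200 - 63·√(10)·(x - 1/3)^3/2000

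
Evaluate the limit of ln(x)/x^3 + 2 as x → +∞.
The quotient is an ∞/∞ indeterminate form as x → +∞.
The polynomial denominator x^3 dominates the logarithmic numerator (any positive power of x ≫ ln(x) as x → ∞), so the quotient → 0.
Adding the constant: 0 + 2 = 2. Limit = 2.

Final answer: 2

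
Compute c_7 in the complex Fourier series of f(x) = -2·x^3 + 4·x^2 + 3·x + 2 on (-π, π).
Compute the real Fourier coefficients first: a_7 = -16/49, b_7 = 318/343 - 4·π^2/7.
Then c_7 = (a_7 − i·b_7)/2 = -8/49 - 159·i/343 + 2·i·π^2/7.

Final answer: -8/49 - 159·i/343 + 2·i·π^2/7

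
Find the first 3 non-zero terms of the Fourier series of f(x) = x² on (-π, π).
-4·cos(x) + cos(2·x) + π^2/3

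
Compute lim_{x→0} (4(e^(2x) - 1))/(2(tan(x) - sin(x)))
Both numerator and denominator → 0 as x → 0; this is a 0/0 indeterminate form.
Expand each to leading order near x = 0: numerator ~ 8·x, denominator ~ x^3.
The limit of the ratio is ∞.

Final answer: ∞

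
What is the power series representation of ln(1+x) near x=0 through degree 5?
x^5/5 - x^4/4 + x^3/3 - x^2/2 + x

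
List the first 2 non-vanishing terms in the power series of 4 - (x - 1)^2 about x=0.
2·x + 3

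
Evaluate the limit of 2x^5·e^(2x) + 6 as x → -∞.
The product is a 0·∞ indeterminate form at x → -∞.
Rewrite the product as 2x^5 / e^(-2x) (an ∞/∞ form) and apply L'Hôpital, or use the standard hierarchy e^(2|x|) ≫ |x^5| as x → -∞.
The indeterminate product → 0, so the limit = 6.

Final answer: 6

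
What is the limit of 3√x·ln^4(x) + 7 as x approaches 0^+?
The product is a 0·∞ indeterminate form at x → 0⁺.
Rewrite the product as 3·ln^4(x) / x^(-1/2) and apply L'Hôpital, or use the standard hierarchy x^(-1/2) ≫ |ln x|^4 as x → 0⁺.
The indeterminate product → 0, so the limit = 7.

Final answer: 7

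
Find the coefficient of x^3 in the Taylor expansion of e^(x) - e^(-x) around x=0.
Expand to order 3: e^(x) - e^(-x) = x^3/3 + 2·x + O(x^4).
The coefficient of x^3 is 1/3.

Final answer: 1/3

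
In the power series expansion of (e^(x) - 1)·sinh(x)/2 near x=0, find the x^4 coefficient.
Expand to order 4: (e^(x) - 1)·sinh(x)/2 = x^4/6 + x^3/4 + x^2/2 + O(x^5).
The coefficient of x^4 is 1/6.

Final answer: 1/6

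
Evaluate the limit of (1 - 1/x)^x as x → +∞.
As x → +∞: this is the defining limit (1 - 1/x)^x → e^(-1).
Limit = e^(-1).

Final answer: e^(-1)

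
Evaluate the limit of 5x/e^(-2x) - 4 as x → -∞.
The quotient is an ∞/∞ indeterminate form as x → -∞.
Compare growth rates of the dominant terms (exponentials ≫ polynomials ≫ logarithms), or apply L'Hôpital's rule; the quotient → 0.
Adding the constant: 0 - 4 = -4. Limit = -4.

Final answer: -4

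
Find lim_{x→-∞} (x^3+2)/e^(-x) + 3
The quotient is an ∞/∞ indeterminate form as x → -∞.
Compare growth rates of the dominant terms (exponentials ≫ polynomials ≫ logarithms), or apply L'Hôpital's rule; the quotient → 0.
Adding the constant: 0 + 3 = 3. Limit = 3.

Final answer: 3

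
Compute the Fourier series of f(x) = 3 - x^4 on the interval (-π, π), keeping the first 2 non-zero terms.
(-48 + 8·π^2)·cos(x) - π^4/5 + 3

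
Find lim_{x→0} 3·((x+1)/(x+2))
Direct substitution at x = 0 gives 3/2.

Final answer: 3/2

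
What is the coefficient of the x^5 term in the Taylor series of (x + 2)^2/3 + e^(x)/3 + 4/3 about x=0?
Expand to order 5: (x + 2)^2/3 + e^(x)/3 + 4/3 = x^5/360 + x^4/72 + x^3/18 + x^2/2 + 5·x/3 + 3 + O(x^6).
The coefficient of x^5 is 1/360.

Final answer: 1/360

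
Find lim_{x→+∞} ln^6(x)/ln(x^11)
This is an ∞/∞ indeterminate form as x → +∞.
Write ln(x^11) = 11·ln(x), reducing the quotient to ln^5(x)/11 → ∞.
Limit = ∞.

Final answer: ∞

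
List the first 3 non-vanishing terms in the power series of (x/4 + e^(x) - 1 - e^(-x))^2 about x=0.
81·x^2/16 - 9·x/2 + 1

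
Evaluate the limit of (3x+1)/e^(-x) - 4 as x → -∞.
The quotient is an ∞/∞ indeterminate form as x → -∞.
Compare growth rates of the dominant terms (exponentials ≫ polynomials ≫ logarithms), or apply L'Hôpital's rule; the quotient → 0.
Adding the constant: 0 - 4 = -4. Limit = -4.

Final answer: -4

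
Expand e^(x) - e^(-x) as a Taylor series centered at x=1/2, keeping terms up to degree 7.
(-1 + e)·e^(-1/2) + (1 + e)·e^(-1/2)·(x - 1/2) + (-1 + e)·e^(-1/2)·(x - 1/2)^2/2 + (1 + e)·e^(-1/2)·(x - 1/2)^3/6 + (-1 + e)·e^(-1/2)·(x - 1/2)^4/24 + (1 + e)·e^(-1/2)·(x - 1/2)^5/120 + (-1 + e)·e^(-1/2)·(x - 1/2)^6/720 + (1 + e)·e^(-1/2)·(x - 1/2)^7/5040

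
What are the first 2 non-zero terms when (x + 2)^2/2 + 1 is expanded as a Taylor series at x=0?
2·x + 3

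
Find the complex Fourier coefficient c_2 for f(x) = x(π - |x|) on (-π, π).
Compute the real Fourier coefficients first: a_2 = 0, b_2 = 0.
Then c_2 = (a_2 − i·b_2)/2 = 0.

Final answer: 0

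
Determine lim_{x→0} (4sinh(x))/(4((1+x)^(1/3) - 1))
Both numerator and denominator → 0 as x → 0; this is a 0/0 indeterminate form.
Expand each to leading order near x = 0: numerator ~ 4·x, denominator ~ 4·x/3.
The limit of the ratio is 3.

Final answer: 3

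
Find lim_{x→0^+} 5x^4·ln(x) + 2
The product is a 0·∞ indeterminate form at x → 0⁺.
Rewrite the product as 5·ln(x) / x^(-4) and apply L'Hôpital, or use the standard hierarchy x^(-4) ≫ |ln x| as x → 0⁺.
The indeterminate product → 0, so the limit = 2.

Final answer: 2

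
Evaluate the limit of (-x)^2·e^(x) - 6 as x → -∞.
The product is a 0·∞ indeterminate form at x → -∞.
Rewrite the product as (-x)^2 / e^(-x) (an ∞/∞ form) and apply L'Hôpital, or use the standard hierarchy e^(|x|) ≫ |(-x)^2| as x → -∞.
The indeterminate product → 0, so the limit = -6.

Final answer: -6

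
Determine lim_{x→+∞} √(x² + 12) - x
This is an ∞ − ∞ indeterminate form.
Multiply and divide by the conjugate √(x²+12) + x; the x² terms cancel, leaving 12/(√(x²+12)+x) → 0.
Limit = 0.

Final answer: 0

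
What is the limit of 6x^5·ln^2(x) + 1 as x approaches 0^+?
The product is a 0·∞ indeterminate form at x → 0⁺.
Rewrite the product as 6·ln^2(x) / x^(-5) and apply L'Hôpital, or use the standard hierarchy x^(-5) ≫ |ln x|^2 as x → 0⁺.
The indeterminate product → 0, so the limit = 1.

Final answer: 1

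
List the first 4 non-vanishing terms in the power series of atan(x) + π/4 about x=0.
x^5/5 - x^3/3 + x + π/4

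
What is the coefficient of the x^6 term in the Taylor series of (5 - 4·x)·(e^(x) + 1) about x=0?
Expand to order 6: (5 - 4·x)·(e^(x) + 1) = -19·x^6/720 - x^5/8 - 11·x^4/24 - 7·x^3/6 - 3·x^2/2 - 3·x + 10 + O(x^7).
The coefficient of x^6 is -19/720.

Final answer: -19/720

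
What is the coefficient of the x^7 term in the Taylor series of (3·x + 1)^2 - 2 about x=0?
Expand to order 7: (3·x + 1)^2 - 2 = 9·x^2 + 6·x - 1 + O(x^8).
The coefficient of x^7 is 0.

Final answer: 0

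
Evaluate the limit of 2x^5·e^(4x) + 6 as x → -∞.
The product is a 0·∞ indeterminate form at x → -∞.
Rewrite the product as 2x^5 / e^(-4x) (an ∞/∞ form) and apply L'Hôpital, or use the standard hierarchy e^(4|x|) ≫ |x^5| as x → -∞.
The indeterminate product → 0, so the limit = 6.

Final answer: 6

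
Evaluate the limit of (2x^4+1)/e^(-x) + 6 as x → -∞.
The quotient is an ∞/∞ indeterminate form as x → -∞.
Compare growth rates of the dominant terms (exponentials ≫ polynomials ≫ logarithms), or apply L'Hôpital's rule; the quotient → 0.
Adding the constant: 0 + 6 = 6. Limit = 6.

Final answer: 6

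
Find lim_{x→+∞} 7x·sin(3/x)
As x → +∞: let u = 3/x → 0⁺; then 7·x·sin(3/x) = 7·3·sin(u)/u → 7·3·1 = 21.
Limit = 21.

Final answer: 21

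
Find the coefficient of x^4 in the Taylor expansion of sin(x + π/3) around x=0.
Expand to order 4: sin(x + π/3) = √(3)·x^4/48 - x^3/12 - √(3)·x^2/4 + x/2 + √(3)/2 + O(x^5).
The coefficient of x^4 is √(3)/48.

Final answer: √(3)/48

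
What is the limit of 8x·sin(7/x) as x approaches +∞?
As x → +∞: let u = 7/x → 0⁺; then 8·x·sin(7/x) = 8·7·sin(u)/u → 8·7·1 = 56.
Limit = 56.

Final answer: 56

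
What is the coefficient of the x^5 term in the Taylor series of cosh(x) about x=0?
Expand to order 5: cosh(x) = x^4/24 + x^2/2 + 1 + O(x^6).
The coefficient of x^5 is 0.

Final answer: 0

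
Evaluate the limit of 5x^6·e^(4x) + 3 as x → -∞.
The product is a 0·∞ indeterminate form at x → -∞.
Rewrite the product as 5x^6 / e^(-4x) (an ∞/∞ form) and apply L'Hôpital, or use the standard hierarchy e^(4|x|) ≫ |x^6| as x → -∞.
The indeterminate product → 0, so the limit = 3.

Final answer: 3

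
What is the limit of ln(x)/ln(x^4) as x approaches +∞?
This is an ∞/∞ indeterminate form as x → +∞.
Write ln(x^4) = 4·ln(x), reducing the quotient to 1/4.
Limit = 1/4.

Final answer: 1/4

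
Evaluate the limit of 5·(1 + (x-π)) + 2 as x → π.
Direct substitution at x = π gives 7.

Final answer: 7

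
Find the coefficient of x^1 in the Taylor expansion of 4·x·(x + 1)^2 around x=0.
Expand to order 1: 4·x·(x + 1)^2 = 4·x + O(x^2).
The coefficient of x^1 is 4.

Final answer: 4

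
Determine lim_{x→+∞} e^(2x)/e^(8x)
This is an ∞/∞ indeterminate form as x → +∞.
Rewrite e^(2x)/e^(8x) = e^((2−8)x) = e^(-6x); the exponent coefficient is -6 < 0 so e^(-6x) → 0.
Limit = 0.

Final answer: 0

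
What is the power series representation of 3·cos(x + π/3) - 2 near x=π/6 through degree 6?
-2 - 3·(x - π/6) + (x - π/6)^3/2 - (x - π/6)^5/40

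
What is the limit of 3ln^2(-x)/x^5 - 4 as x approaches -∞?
The quotient is an ∞/∞ indeterminate form as x → -∞.
Compare growth rates of the dominant terms (exponentials ≫ polynomials ≫ logarithms), or apply L'Hôpital's rule; the quotient → 0.
Adding the constant: 0 - 4 = -4. Limit = -4.

Final answer: -4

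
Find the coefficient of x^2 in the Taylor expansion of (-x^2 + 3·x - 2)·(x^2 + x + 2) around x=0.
Expand to order 2: (-x^2 + 3·x - 2)·(x^2 + x + 2) = -x^2 + 4·x - 4 + O(x^3).
The coefficient of x^2 is -1.

Final answer: -1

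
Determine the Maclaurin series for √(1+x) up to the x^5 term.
7·x^5/256 - 5·x^4/128 + x^3/16 - x^2/8 + x/2 + 1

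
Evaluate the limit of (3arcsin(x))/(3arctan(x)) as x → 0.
Both numerator and denominator → 0 as x → 0; this is a 0/0 indeterminate form.
Expand each to leading order near x = 0: numerator ~ 3·x, denominator ~ 3·x.
The limit of the ratio is 1.

Final answer: 1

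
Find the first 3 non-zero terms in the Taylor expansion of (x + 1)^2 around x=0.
x^2 + 2·x + 1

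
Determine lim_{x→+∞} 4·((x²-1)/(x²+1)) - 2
Evaluate the dominant behaviour as x → +∞; each term tends to a finite value or vanishes.
Limit = 2.

Final answer: 2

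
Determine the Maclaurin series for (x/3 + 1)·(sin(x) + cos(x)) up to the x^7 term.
-x^7/1512 + x^6/720 + x^5/45 - x^4/72 - x^3/3 - x^2/6 + 4·x/3 + 1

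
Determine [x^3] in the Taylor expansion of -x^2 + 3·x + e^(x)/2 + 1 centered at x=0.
Expand to order 3: -x^2 + 3·x + e^(x)/2 + 1 = x^3/12 - 3·x^2/4 + 7·x/2 + 3/2 + O(x^4).
The coefficient of x^3 is 1/12.

Final answer: 1/12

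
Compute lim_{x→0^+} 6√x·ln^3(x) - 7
The product is a 0·∞ indeterminate form at x → 0⁺.
Rewrite the product as 6·ln^3(x) / x^(-1/2) and apply L'Hôpital, or use the standard hierarchy x^(-1/2) ≫ |ln x|^3 as x → 0⁺.
The indeterminate product → 0, so the limit = -7.

Final answer: -7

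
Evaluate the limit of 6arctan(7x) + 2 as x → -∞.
Evaluate the dominant behaviour as x → -∞; each term tends to a finite value or vanishes.
Limit = 2 - 3·π.

Final answer: 2 - 3·π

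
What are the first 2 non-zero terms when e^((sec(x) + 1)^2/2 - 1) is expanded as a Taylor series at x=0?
e·x^2 + e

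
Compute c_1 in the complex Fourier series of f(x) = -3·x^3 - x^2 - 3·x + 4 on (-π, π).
Compute the real Fourier coefficients first: a_1 = 4, b_1 = 30 - 6·π^2.
Then c_1 = (a_1 − i·b_1)/2 = 2 - 15·i + 3·i·π^2.

Final answer: 2 - 15·i + 3·i·π^2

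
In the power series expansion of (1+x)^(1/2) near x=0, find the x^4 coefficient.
Expand to order 4: (1+x)^(1/2) = -5·x^4/128 + x^3/16 - x^2/8 + x/2 + 1 + O(x^5).
The coefficient of x^4 is -5/128.

Final answer: -5/128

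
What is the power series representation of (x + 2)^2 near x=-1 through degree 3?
1 + 2·(x + 1) + (x + 1)^2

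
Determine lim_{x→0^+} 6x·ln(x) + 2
The product is a 0·∞ indeterminate form at x → 0⁺.
Rewrite the product as 6·ln(x) / x^(-1) and apply L'Hôpital, or use the standard hierarchy x^(-1) ≫ |ln x| as x → 0⁺.
The indeterminate product → 0, so the limit = 2.

Final answer: 2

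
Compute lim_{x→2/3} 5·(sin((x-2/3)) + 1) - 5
Direct substitution at x = 2/3 gives 0.

Final answer: 0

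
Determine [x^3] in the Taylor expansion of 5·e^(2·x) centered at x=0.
Expand to order 3: 5·e^(2·x) = 20·x^3/3 + 10·x^2 + 10·x + 5 + O(x^4).
The coefficient of x^3 is 20/3.

Final answer: 20/3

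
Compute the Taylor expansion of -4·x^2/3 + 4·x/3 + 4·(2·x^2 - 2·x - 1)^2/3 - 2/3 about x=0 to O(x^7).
16·x^4/3 - 32·x^3/3 - 4·x^2/3 + 20·x/3 + 2/3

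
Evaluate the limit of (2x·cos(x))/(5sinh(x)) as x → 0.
Both numerator and denominator → 0 as x → 0; this is a 0/0 indeterminate form.
Expand each to leading order near x = 0: numerator ~ 2·x, denominator ~ 5·x.
The limit of the ratio is 2/5.

Final answer: 2/5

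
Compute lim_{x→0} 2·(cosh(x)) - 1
Direct substitution at x = 0 gives 1.

Final answer: 1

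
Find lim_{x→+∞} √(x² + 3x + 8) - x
This is an ∞ − ∞ indeterminate form.
Multiply and divide by the conjugate √(x²+3x + 8) + x; the x² terms cancel, leaving (3x + 8)/(√(x²+3x + 8)+x) → 3/2.
Limit = 3/2.

Final answer: 3/2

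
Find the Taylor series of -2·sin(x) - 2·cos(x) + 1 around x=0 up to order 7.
x^7/2520 + x^6/360 - x^5/60 - x^4/12 + x^3/3 + x^2 - 2·x - 1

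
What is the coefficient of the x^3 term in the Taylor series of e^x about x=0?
Expand to order 3: e^x = x^3/6 + x^2/2 + x + 1 + O(x^4).
The coefficient of x^3 is 1/6.

Final answer: 1/6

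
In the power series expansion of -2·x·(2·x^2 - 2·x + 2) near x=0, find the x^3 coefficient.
Expand to order 3: -2·x·(2·x^2 - 2·x + 2) = -4·x^3 + 4·x^2 - 4·x + O(x^4).
The coefficient of x^3 is -4.

Final answer: -4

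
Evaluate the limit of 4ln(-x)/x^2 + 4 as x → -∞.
The quotient is an ∞/∞ indeterminate form as x → -∞.
Compare growth rates of the dominant terms (exponentials ≫ polynomials ≫ logarithms), or apply L'Hôpital's rule; the quotient → 0.
Adding the constant: 0 + 4 = 4. Limit = 4.

Final answer: 4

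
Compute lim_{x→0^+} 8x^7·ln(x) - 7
The product is a 0·∞ indeterminate form at x → 0⁺.
Rewrite the product as 8·ln(x) / x^(-7) and apply L'Hôpital, or use the standard hierarchy x^(-7) ≫ |ln x| as x → 0⁺.
The indeterminate product → 0, so the limit = -7.

Final answer: -7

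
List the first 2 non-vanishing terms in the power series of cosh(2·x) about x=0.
2·x^2 + 1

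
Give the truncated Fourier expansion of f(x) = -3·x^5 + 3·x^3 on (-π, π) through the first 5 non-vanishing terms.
(-756 - 6·π^4 + 126·π^2)·sin(x) + (-18·π^2 + 27 + 3·π^4)·sin(2·x) + (-2·π^4 - 116/27 + 58·π^2/9)·sin(3·x) + (-27·π^2/8 + 81/64 + 3·π^4/2)·sin(4·x) + (-6·π^4/5 - 324/625 + 54·π^2/25)·sin(5·x)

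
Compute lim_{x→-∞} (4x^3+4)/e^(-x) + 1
The quotient is an ∞/∞ indeterminate form as x → -∞.
Compare growth rates of the dominant terms (exponentials ≫ polynomials ≫ logarithms), or apply L'Hôpital's rule; the quotient → 0.
Adding the constant: 0 + 1 = 1. Limit = 1.

Final answer: 1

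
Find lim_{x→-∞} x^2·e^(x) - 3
The product is a 0·∞ indeterminate form at x → -∞.
Rewrite the product as x^2 / e^(-x) (an ∞/∞ form) and apply L'Hôpital, or use the standard hierarchy e^(|x|) ≫ |x^2| as x → -∞.
The indeterminate product → 0, so the limit = -3.

Final answer: -3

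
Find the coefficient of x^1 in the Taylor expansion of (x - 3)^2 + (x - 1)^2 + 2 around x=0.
Expand to order 1: (x - 3)^2 + (x - 1)^2 + 2 = 12 - 8·x + O(x^2).
The coefficient of x^1 is -8.

Final answer: -8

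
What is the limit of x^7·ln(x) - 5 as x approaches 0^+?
The product is a 0·∞ indeterminate form at x → 0⁺.
Rewrite the product as ln(x) / x^(-7) and apply L'Hôpital, or use the standard hierarchy x^(-7) ≫ |ln x| as x → 0⁺.
The indeterminate product → 0, so the limit = -5.

Final answer: -5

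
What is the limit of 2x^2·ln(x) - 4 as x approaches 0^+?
The product is a 0·∞ indeterminate form at x → 0⁺.
Rewrite the product as 2·ln(x) / x^(-2) and apply L'Hôpital, or use the standard hierarchy x^(-2) ≫ |ln x| as x → 0⁺.
The indeterminate product → 0, so the limit = -4.

Final answer: -4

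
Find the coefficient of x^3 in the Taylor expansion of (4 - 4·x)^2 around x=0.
Expand to order 3: (4 - 4·x)^2 = 16·x^2 - 32·x + 16 + O(x^4).
The coefficient of x^3 is 0.

Final answer: 0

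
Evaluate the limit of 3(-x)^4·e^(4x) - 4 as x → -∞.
The product is a 0·∞ indeterminate form at x → -∞.
Rewrite the product as 3(-x)^4 / e^(-4x) (an ∞/∞ form) and apply L'Hôpital, or use the standard hierarchy e^(4|x|) ≫ |(-x)^4| as x → -∞.
The indeterminate product → 0, so the limit = -4.

Final answer: -4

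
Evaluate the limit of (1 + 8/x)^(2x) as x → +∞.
As x → +∞: write (1 + 8/x)^(2x) = ((1 + 8/x)^x)^2 → (e^8)^2 = e^16.
Limit = e^(16).

Final answer: e^(16)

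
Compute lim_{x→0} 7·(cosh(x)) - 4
Direct substitution at x = 0 gives 3.

Final answer: 3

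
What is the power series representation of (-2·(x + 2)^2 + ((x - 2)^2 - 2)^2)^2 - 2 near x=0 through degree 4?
700·x^4 - 800·x^3 + 432·x^2 + 192·x + 14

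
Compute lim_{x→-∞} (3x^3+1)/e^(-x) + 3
The quotient is an ∞/∞ indeterminate form as x → -∞.
Compare growth rates of the dominant terms (exponentials ≫ polynomials ≫ logarithms), or apply L'Hôpital's rule; the quotient → 0.
Adding the constant: 0 + 3 = 3. Limit = 3.

Final answer: 3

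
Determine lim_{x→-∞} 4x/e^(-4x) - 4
The quotient is an ∞/∞ indeterminate form as x → -∞.
Compare growth rates of the dominant terms (exponentials ≫ polynomials ≫ logarithms), or apply L'Hôpital's rule; the quotient → 0.
Adding the constant: 0 - 4 = -4. Limit = -4.

Final answer: -4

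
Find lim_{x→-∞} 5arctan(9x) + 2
Evaluate the dominant behaviour as x → -∞; each term tends to a finite value or vanishes.
Limit = 2 - 5·π/2.

Final answer: 2 - 5·π/2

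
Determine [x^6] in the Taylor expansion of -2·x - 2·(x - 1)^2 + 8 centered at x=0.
Expand to order 6: -2·x - 2·(x - 1)^2 + 8 = -2·x^2 + 2·x + 6 + O(x^7).
The coefficient of x^6 is 0.

Final answer: 0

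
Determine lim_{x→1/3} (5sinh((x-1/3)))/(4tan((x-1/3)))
Both numerator and denominator → 0 as x → 1/3; this is a 0/0 indeterminate form.
Expand each to leading order near x = 1/3: numerator ~ 5·(x - 1/3), denominator ~ 4·(x - 1/3).
The limit of the ratio is 5/4.

Final answer: 5/4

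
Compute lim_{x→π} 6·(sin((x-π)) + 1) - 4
Direct substitution at x = π gives 2.

Final answer: 2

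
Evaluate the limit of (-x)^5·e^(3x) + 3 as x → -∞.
The product is a 0·∞ indeterminate form at x → -∞.
Rewrite the product as (-x)^5 / e^(-3x) (an ∞/∞ form) and apply L'Hôpital, or use the standard hierarchy e^(3|x|) ≫ |(-x)^5| as x → -∞.
The indeterminate product → 0, so the limit = 3.

Final answer: 3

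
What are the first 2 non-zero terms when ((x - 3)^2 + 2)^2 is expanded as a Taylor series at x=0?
121 - 132·x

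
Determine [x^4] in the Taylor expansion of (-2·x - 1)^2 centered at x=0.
Expand to order 4: (-2·x - 1)^2 = 4·x^2 + 4·x + 1 + O(x^5).
The coefficient of x^4 is 0.

Final answer: 0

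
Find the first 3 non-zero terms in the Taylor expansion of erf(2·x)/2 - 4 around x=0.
-8·x^3/(3·√(π)) + 2·x/√(π) - 4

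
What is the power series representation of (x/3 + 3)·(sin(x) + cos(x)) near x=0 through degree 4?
5·x^4/72 - 2·x^3/3 - 7·x^2/6 + 10·x/3 + 3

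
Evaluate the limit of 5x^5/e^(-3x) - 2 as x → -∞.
The quotient is an ∞/∞ indeterminate form as x → -∞.
Compare growth rates of the dominant terms (exponentials ≫ polynomials ≫ logarithms), or apply L'Hôpital's rule; the quotient → 0.
Adding the constant: 0 - 2 = -2. Limit = -2.

Final answer: -2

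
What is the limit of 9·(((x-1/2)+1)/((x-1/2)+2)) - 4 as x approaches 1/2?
Direct substitution at x = 1/2 gives 1/2.

Final answer: 1/2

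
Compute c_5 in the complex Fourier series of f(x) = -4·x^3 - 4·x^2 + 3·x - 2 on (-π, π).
Compute the real Fourier coefficients first: a_5 = 16/25, b_5 = 198/125 - 8·π^2/5.
Then c_5 = (a_5 − i·b_5)/2 = 8/25 - 99·i/125 + 4·i·π^2/5.

Final answer: 8/25 - 99·i/125 + 4·i·π^2/5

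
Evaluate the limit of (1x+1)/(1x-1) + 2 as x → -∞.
Evaluate the dominant behaviour as x → -∞; each term tends to a finite value or vanishes.
Limit = 3.

Final answer: 3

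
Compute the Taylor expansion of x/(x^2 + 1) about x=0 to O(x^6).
x^5 - x^3 + x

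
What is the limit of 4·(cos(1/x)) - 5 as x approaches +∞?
Evaluate the dominant behaviour as x → +∞; each term tends to a finite value or vanishes.
Limit = -1.

Final answer: -1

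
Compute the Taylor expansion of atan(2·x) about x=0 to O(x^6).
32·x^5/5 - 8·x^3/3 + 2·x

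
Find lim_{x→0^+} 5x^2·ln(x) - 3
The product is a 0·∞ indeterminate form at x → 0⁺.
Rewrite the product as 5·ln(x) / x^(-2) and apply L'Hôpital, or use the standard hierarchy x^(-2) ≫ |ln x| as x → 0⁺.
The indeterminate product → 0, so the limit = -3.

Final answer: -3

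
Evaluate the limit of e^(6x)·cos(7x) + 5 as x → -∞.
Evaluate the dominant behaviour as x → -∞; each term tends to a finite value or vanishes.
Limit = 5.

Final answer: 5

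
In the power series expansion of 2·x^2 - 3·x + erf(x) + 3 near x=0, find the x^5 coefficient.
Expand to order 5: 2·x^2 - 3·x + erf(x) + 3 = x^5/(5·√(π)) - 2·x^3/(3·√(π)) + 2·x^2 + x·(-3 + 2/√(π)) + 3 + O(x^6).
The coefficient of x^5 is 1/(5·√(π)).

Final answer: 1/(5·√(π))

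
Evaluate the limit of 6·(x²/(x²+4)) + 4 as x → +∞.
Evaluate the dominant behaviour as x → +∞; each term tends to a finite value or vanishes.
Limit = 10.

Final answer: 10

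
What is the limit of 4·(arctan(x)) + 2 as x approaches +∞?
Evaluate the dominant behaviour as x → +∞; each term tends to a finite value or vanishes.
Limit = 2 + 2·π.

Final answer: 2 + 2·π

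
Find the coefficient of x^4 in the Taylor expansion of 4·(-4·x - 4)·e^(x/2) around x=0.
Expand to order 4: 4·(-4·x - 4)·e^(x/2) = -3·x^4/8 - 7·x^3/3 - 10·x^2 - 24·x - 16 + O(x^5).
The coefficient of x^4 is -3/8.

Final answer: -3/8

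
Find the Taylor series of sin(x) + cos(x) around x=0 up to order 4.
x^4/24 - x^3/6 - x^2/2 + x + 1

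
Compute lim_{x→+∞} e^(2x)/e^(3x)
This is an ∞/∞ indeterminate form as x → +∞.
Rewrite e^(2x)/e^(3x) = e^((2−3)x) = e^(-x); the exponent coefficient is -1 < 0 so e^(-x) → 0.
Limit = 0.

Final answer: 0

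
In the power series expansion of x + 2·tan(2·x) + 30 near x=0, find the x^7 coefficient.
Expand to order 7: x + 2·tan(2·x) + 30 = 4352·x^7/315 + 128·x^5/15 + 16·x^3/3 + 5·x + 30 + O(x^8).
The coefficient of x^7 is 4352/315.

Final answer: 4352/315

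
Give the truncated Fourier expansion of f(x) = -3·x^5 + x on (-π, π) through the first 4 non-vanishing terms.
(-718 - 6·π^4 + 120·π^2)·sin(x) + (-15·π^2 + 43/2 + 3·π^4)·sin(2·x) + (-2·π^4 - 62/27 + 40·π^2/9)·sin(3·x) + (-15·π^2/8 + 13/64 + 3·π^4/2)·sin(4·x)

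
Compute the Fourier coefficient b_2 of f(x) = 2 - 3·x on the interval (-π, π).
b_2 = (1/π) ∫_{-π}^{π} f(x)·sin(2x) dx.
Evaluate the integral (use parity and integration by parts as needed): b_2 = 3.

Final answer: 3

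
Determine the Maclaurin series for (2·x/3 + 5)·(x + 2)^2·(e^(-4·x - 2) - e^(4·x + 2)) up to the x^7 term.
x^7·(-50368·e^(2)/189 + 5312·e^(-2)/945) + x^6·(-17824·e^(2)/45 - 224·e^(-2)/45) + x^5·(-4496·e^(2)/9 - 16·e^(-2)/3) + x^4·(-4672·e^(2)/9 + 272·e^(-2)/9) + x^3·(-426·e^(2) - 62·e^(-2)) + x^2·(-775·e^(2)/3 + 77·e^(-2)) + x·(-308·e^(2)/3 - 172·e^(-2)/3) - 20·e^(2) + 20·e^(-2)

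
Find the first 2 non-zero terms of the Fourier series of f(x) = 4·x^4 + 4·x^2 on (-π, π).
(176 - 32·π^2)·cos(x) + 4·π^2/3 + 4·π^4/5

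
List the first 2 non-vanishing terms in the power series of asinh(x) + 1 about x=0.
x + 1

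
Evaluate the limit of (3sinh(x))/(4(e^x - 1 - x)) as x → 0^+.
Both numerator and denominator → 0 as x → 0^+; this is a 0/0 indeterminate form.
Expand each to leading order near x = 0: numerator ~ 3·x, denominator ~ 2·x^2.
The limit of the ratio is ∞.

Final answer: ∞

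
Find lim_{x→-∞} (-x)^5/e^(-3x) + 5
The quotient is an ∞/∞ indeterminate form as x → -∞.
Compare growth rates of the dominant terms (exponentials ≫ polynomials ≫ logarithms), or apply L'Hôpital's rule; the quotient → 0.
Adding the constant: 0 + 5 = 5. Limit = 5.

Final answer: 5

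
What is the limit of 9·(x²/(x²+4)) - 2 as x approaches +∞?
Evaluate the dominant behaviour as x → +∞; each term tends to a finite value or vanishes.
Limit = 7.

Final answer: 7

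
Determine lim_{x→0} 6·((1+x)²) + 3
Direct substitution at x = 0 gives 9.

Final answer: 9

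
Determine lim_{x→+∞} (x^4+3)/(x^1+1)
This is an ∞/∞ indeterminate form as x → +∞.
Divide numerator and denominator by x^4 and let the lower-order terms vanish; the numerator's degree 4 exceeds the denominator's degree 1, so the quotient diverges.
Limit = ∞.

Final answer: ∞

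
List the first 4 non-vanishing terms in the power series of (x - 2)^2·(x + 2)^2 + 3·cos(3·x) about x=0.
-243·x^6/80 + 89·x^4/8 - 43·x^2/2 + 19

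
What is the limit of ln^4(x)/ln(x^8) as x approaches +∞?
This is an ∞/∞ indeterminate form as x → +∞.
Write ln(x^8) = 8·ln(x), reducing the quotient to ln^3(x)/8 → ∞.
Limit = ∞.

Final answer: ∞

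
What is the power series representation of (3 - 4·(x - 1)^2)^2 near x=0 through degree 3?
-64·x^3 + 72·x^2 - 16·x + 1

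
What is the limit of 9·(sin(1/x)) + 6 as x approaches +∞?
Evaluate the dominant behaviour as x → +∞; each term tends to a finite value or vanishes.
Limit = 6.

Final answer: 6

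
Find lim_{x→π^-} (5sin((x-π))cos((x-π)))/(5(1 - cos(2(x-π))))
Both numerator and denominator → 0 as x → π^-; this is a 0/0 indeterminate form.
Expand each to leading order near x = π: numerator ~ 5·(x - π), denominator ~ 10·(x - π)^2.
The limit of the ratio is -∞.

Final answer: -∞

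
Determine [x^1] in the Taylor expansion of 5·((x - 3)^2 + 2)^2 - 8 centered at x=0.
Expand to order 1: 5·((x - 3)^2 + 2)^2 - 8 = 597 - 660·x + O(x^2).
The coefficient of x^1 is -660.

Final answer: -660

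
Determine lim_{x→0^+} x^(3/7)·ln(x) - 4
The product is a 0·∞ indeterminate form at x → 0⁺.
Rewrite the product as ln(x) / x^(-3/7) and apply L'Hôpital, or use the standard hierarchy x^(-3/7) ≫ |ln x| as x → 0⁺.
The indeterminate product → 0, so the limit = -4.

Final answer: -4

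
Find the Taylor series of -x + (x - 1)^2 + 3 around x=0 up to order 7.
x^2 - 3·x + 4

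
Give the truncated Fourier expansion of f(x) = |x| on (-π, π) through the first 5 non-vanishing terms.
-4·cos(x)/π - 4·cos(3·x)/(9·π) - 4·cos(5·x)/(25·π) - 4·cos(7·x)/(49·π) + π/2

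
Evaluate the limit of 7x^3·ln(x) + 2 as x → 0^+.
The product is a 0·∞ indeterminate form at x → 0⁺.
Rewrite the product as 7·ln(x) / x^(-3) and apply L'Hôpital, or use the standard hierarchy x^(-3) ≫ |ln x| as x → 0⁺.
The indeterminate product → 0, so the limit = 2.

Final answer: 2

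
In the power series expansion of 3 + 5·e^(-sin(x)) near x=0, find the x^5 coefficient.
Expand to order 5: 3 + 5·e^(-sin(x)) = x^5/3 - 5·x^4/8 + 5·x^2/2 - 5·x + 8 + O(x^6).
The coefficient of x^5 is 1/3.

Final answer: 1/3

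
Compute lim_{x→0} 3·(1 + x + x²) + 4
Direct substitution at x = 0 gives 7.

Final answer: 7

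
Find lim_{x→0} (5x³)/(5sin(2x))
Both numerator and denominator → 0 as x → 0; this is a 0/0 indeterminate form.
Expand each to leading order near x = 0: numerator ~ 5·x^3, denominator ~ 10·x.
The limit of the ratio is 0.

Final answer: 0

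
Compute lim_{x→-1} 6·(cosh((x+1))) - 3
Direct substitution at x = -1 gives 3.

Final answer: 3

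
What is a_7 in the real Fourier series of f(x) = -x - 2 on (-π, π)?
a_7 = (1/π) ∫_{-π}^{π} f(x)·cos(7x) dx.
Evaluate the integral (use parity and integration by parts as needed): a_7 = 0.

Final answer: 0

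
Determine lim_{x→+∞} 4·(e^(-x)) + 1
Evaluate the dominant behaviour as x → +∞; each term tends to a finite value or vanishes.
Limit = 1.

Final answer: 1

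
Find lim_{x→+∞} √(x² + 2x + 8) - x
This is an ∞ − ∞ indeterminate form.
Multiply and divide by the conjugate √(x²+2x + 8) + x; the x² terms cancel, leaving (2x + 8)/(√(x²+2x + 8)+x) → 2/2 = 1.
Limit = 1.

Final answer: 1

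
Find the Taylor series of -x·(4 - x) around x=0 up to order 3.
x^2 - 4·x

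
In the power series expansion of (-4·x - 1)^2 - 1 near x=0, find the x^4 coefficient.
Expand to order 4: (-4·x - 1)^2 - 1 = 16·x^2 + 8·x + O(x^5).
The coefficient of x^4 is 0.

Final answer: 0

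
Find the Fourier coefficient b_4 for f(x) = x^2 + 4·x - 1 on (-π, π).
b_4 = (1/π) ∫_{-π}^{π} f(x)·sin(4x) dx.
Evaluate the integral (use parity and integration by parts as needed): b_4 = -2.

Final answer: -2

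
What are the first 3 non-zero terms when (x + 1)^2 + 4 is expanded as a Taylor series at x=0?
x^2 + 2·x + 5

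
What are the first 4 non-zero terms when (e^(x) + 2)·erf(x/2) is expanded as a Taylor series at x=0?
x^4/(12·√(π)) + x^3/(4·√(π)) + x^2/√(π) + 3·x/√(π)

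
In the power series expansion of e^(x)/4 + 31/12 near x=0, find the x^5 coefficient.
Expand to order 5: e^(x)/4 + 31/12 = x^5/480 + x^4/96 + x^3/24 + x^2/8 + x/4 + 17/6 + O(x^6).
The coefficient of x^5 is 1/480.

Final answer: 1/480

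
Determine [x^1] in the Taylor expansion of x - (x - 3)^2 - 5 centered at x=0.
Expand to order 1: x - (x - 3)^2 - 5 = 7·x - 14 + O(x^2).
The coefficient of x^1 is 7.

Final answer: 7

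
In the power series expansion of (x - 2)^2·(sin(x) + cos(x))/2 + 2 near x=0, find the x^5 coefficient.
Expand to order 5: (x - 2)^2·(sin(x) + cos(x))/2 + 2 = -3·x^5/20 + x^4/6 + 7·x^3/6 - 5·x^2/2 + 4 + O(x^6).
The coefficient of x^5 is -3/20.

Final answer: -3/20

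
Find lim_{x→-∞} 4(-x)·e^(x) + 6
The product is a 0·∞ indeterminate form at x → -∞.
Rewrite the product as 4(-x) / e^(-x) (an ∞/∞ form) and apply L'Hôpital, or use the standard hierarchy e^(|x|) ≫ |(-x)| as x → -∞.
The indeterminate product → 0, so the limit = 6.

Final answer: 6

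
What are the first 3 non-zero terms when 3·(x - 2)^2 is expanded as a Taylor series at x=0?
3·x^2 - 12·x + 12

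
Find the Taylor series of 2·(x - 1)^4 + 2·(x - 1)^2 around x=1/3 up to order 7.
104/81 - 136·(x - 1/3)/27 + 22·(x - 1/3)^2/3 - 16·(x - 1/3)^3/3 + 2·(x - 1/3)^4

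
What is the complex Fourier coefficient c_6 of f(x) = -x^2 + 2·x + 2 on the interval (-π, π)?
Compute the real Fourier coefficients first: a_6 = -1/9, b_6 = -2/3.
Then c_6 = (a_6 − i·b_6)/2 = -1/18 + i/3.

Final answer: -1/18 + i/3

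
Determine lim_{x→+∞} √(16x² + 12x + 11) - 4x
As x → +∞: multiply by the conjugate to get (12x+11)/(√(16x²+12x+11)+4x); the denominator ~ 8x, so the limit is 12/8 = 3/2.
Limit = 3/2.

Final answer: 3/2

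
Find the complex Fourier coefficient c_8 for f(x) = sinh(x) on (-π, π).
Compute the real Fourier coefficients first: a_8 = 0, b_8 = -16·sinh(π)/(65·π).
Then c_8 = (a_8 − i·b_8)/2 = 8·i·sinh(π)/(65·π).

Final answer: 8·i·sinh(π)/(65·π)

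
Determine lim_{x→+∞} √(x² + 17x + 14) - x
This is an ∞ − ∞ indeterminate form.
Multiply and divide by the conjugate √(x²+17x + 14) + x; the x² terms cancel, leaving (17x + 14)/(√(x²+17x + 14)+x) → 17/2.
Limit = 17/2.

Final answer: 17/2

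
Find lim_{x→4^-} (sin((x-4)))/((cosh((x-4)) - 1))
Both numerator and denominator → 0 as x → 4^-; this is a 0/0 indeterminate form.
Expand each to leading order near x = 4: numerator ~ (x - 4), denominator ~ (x - 4)^2/2.
The limit of the ratio is -∞.

Final answer: -∞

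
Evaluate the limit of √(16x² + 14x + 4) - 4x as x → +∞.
As x → +∞: multiply by the conjugate to get (14x+4)/(√(16x²+14x+4)+4x); the denominator ~ 8x, so the limit is 14/8 = 7/4.
Limit = 7/4.

Final answer: 7/4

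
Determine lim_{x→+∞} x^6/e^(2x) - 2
The quotient is an ∞/∞ indeterminate form as x → +∞.
The exponential denominator e^(2x) dominates the polynomial numerator (e^x ≫ x^6 as x → ∞), so the quotient → 0.
Adding the constant: 0 - 2 = -2. Limit = -2.

Final answer: -2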